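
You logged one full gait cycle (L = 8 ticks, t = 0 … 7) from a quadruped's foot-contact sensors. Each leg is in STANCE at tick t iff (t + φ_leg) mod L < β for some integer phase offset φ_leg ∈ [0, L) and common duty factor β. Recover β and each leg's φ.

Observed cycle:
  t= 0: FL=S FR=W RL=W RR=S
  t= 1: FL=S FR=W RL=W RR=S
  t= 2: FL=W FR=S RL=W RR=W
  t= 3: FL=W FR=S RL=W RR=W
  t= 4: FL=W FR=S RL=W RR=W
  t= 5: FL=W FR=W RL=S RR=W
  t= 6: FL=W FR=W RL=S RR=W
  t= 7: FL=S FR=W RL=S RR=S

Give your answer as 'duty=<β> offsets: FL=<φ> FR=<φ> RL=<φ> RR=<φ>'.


duty=3 offsets: FL=1 FR=6 RL=3 RR=1

duty β = stance ticks per leg = 3
FL: stance ticks = 3; W→S at t=7 → φ=1
FR: stance ticks = 3; W→S at t=2 → φ=6
RL: stance ticks = 3; W→S at t=5 → φ=3
RR: stance ticks = 3; W→S at t=7 → φ=1


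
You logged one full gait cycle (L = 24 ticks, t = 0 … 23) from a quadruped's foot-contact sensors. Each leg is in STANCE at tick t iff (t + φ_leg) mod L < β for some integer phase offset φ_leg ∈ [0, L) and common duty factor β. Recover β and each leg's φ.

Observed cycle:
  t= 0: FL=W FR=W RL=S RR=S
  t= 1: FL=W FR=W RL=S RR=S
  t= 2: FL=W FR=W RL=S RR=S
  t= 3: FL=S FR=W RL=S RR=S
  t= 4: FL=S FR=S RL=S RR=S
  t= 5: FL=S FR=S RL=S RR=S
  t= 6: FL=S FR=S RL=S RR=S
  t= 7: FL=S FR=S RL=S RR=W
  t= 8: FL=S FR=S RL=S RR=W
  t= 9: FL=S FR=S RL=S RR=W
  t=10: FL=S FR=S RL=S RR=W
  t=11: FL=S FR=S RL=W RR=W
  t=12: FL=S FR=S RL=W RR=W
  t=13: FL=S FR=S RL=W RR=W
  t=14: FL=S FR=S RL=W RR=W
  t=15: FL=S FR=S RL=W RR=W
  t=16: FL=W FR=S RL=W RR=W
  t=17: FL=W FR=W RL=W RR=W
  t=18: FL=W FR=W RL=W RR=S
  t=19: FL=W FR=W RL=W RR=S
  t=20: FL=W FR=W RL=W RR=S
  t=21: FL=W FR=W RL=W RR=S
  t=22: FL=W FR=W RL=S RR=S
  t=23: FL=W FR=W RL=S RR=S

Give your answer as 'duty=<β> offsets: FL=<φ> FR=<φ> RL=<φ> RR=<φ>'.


duty β = stance ticks per leg = 13
FL: stance ticks = 13; W→S at t=3 → φ=21
FR: stance ticks = 13; W→S at t=4 → φ=20
RL: stance ticks = 13; W→S at t=22 → φ=2
RR: stance ticks = 13; W→S at t=18 → φ=6

duty=13 offsets: FL=21 FR=20 RL=2 RR=6


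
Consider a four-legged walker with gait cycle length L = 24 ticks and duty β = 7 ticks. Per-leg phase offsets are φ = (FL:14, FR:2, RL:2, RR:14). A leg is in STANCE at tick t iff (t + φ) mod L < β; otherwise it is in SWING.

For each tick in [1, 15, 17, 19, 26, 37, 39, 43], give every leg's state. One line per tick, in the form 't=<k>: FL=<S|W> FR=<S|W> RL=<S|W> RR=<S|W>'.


t=1: phase=(15,3,3,15) vs β=7 → FL=W FR=S RL=S RR=W
t=15: phase=(5,17,17,5) vs β=7 → FL=S FR=W RL=W RR=S
t=17: phase=(7,19,19,7) vs β=7 → FL=W FR=W RL=W RR=W
t=19: phase=(9,21,21,9) vs β=7 → FL=W FR=W RL=W RR=W
t=26: phase=(16,4,4,16) vs β=7 → FL=W FR=S RL=S RR=W
t=37: phase=(3,15,15,3) vs β=7 → FL=S FR=W RL=W RR=S
t=39: phase=(5,17,17,5) vs β=7 → FL=S FR=W RL=W RR=S
t=43: phase=(9,21,21,9) vs β=7 → FL=W FR=W RL=W RR=W

t=1: FL=W FR=S RL=S RR=W
t=15: FL=S FR=W RL=W RR=S
t=17: FL=W FR=W RL=W RR=W
t=19: FL=W FR=W RL=W RR=W
t=26: FL=W FR=S RL=S RR=W
t=37: FL=S FR=W RL=W RR=S
t=39: FL=S FR=W RL=W RR=S
t=43: FL=W FR=W RL=W RR=W


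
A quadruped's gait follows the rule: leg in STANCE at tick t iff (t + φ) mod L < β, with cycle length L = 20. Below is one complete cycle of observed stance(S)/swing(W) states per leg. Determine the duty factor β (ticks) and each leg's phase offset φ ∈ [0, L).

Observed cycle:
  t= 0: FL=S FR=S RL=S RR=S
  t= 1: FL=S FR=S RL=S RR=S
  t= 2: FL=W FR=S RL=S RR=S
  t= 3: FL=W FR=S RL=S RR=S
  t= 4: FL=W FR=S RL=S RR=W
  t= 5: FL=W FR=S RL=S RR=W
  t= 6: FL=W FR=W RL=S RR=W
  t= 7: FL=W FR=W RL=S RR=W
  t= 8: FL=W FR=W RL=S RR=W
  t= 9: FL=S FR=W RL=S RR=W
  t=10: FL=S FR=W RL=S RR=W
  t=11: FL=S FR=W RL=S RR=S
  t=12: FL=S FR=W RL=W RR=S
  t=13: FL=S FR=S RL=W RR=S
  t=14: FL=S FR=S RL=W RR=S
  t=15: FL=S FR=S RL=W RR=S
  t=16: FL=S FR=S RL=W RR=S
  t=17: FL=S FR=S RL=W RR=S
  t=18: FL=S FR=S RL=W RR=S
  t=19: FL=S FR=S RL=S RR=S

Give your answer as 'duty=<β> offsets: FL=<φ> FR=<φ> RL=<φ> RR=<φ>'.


duty β = stance ticks per leg = 13
FL: stance ticks = 13; W→S at t=9 → φ=11
FR: stance ticks = 13; W→S at t=13 → φ=7
RL: stance ticks = 13; W→S at t=19 → φ=1
RR: stance ticks = 13; W→S at t=11 → φ=9

duty=13 offsets: FL=11 FR=7 RL=1 RR=9


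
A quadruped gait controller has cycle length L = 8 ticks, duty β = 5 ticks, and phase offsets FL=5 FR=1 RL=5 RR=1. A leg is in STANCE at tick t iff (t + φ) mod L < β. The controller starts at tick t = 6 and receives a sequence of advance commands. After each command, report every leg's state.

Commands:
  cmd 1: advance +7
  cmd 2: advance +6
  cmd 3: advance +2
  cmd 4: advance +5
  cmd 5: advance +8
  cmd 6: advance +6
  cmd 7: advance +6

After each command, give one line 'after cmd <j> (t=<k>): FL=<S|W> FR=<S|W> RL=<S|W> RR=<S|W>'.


start t=6: FL=S FR=W RL=S RR=W
cmd 1: advance +7 → t=13, phase=(2,6,2,6) → FL=S FR=W RL=S RR=W
cmd 2: advance +6 → t=19, phase=(0,4,0,4) → FL=S FR=S RL=S RR=S
cmd 3: advance +2 → t=21, phase=(2,6,2,6) → FL=S FR=W RL=S RR=W
cmd 4: advance +5 → t=26, phase=(7,3,7,3) → FL=W FR=S RL=W RR=S
cmd 5: advance +8 → t=34, phase=(7,3,7,3) → FL=W FR=S RL=W RR=S
cmd 6: advance +6 → t=40, phase=(5,1,5,1) → FL=W FR=S RL=W RR=S
cmd 7: advance +6 → t=46, phase=(3,7,3,7) → FL=S FR=W RL=S RR=W

after cmd 1 (t=13): FL=S FR=W RL=S RR=W
after cmd 2 (t=19): FL=S FR=S RL=S RR=S
after cmd 3 (t=21): FL=S FR=W RL=S RR=W
after cmd 4 (t=26): FL=W FR=S RL=W RR=S
after cmd 5 (t=34): FL=W FR=S RL=W RR=S
after cmd 6 (t=40): FL=W FR=S RL=W RR=S
after cmd 7 (t=46): FL=S FR=W RL=S RR=W


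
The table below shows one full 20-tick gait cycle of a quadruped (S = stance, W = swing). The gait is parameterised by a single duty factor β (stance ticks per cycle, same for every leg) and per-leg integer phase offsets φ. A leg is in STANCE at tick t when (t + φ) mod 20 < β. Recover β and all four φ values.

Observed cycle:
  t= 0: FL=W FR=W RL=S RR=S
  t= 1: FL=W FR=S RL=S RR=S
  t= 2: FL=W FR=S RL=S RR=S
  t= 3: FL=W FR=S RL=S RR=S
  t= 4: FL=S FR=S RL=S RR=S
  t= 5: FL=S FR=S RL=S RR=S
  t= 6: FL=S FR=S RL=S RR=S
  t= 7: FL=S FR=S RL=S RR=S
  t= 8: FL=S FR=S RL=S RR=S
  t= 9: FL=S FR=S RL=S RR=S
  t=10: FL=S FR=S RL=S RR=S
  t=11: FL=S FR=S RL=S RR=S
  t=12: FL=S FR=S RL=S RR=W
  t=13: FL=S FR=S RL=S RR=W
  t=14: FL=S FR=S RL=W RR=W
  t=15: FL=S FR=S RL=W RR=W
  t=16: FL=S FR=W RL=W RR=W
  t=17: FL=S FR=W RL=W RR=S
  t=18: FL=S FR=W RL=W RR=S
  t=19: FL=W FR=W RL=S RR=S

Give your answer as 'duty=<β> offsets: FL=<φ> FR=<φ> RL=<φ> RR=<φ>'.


duty=15 offsets: FL=16 FR=19 RL=1 RR=3

duty β = stance ticks per leg = 15
FL: stance ticks = 15; W→S at t=4 → φ=16
FR: stance ticks = 15; W→S at t=1 → φ=19
RL: stance ticks = 15; W→S at t=19 → φ=1
RR: stance ticks = 15; W→S at t=17 → φ=3


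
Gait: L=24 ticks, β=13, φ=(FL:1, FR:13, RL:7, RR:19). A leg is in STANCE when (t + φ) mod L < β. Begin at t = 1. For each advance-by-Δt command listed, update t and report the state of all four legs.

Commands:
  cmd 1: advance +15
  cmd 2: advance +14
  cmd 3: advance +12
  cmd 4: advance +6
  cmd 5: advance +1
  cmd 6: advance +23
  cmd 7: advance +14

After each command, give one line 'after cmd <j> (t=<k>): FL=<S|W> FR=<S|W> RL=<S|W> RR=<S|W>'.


start t=1: FL=S FR=W RL=S RR=W
cmd 1: advance +15 → t=16, phase=(17,5,23,11) → FL=W FR=S RL=W RR=S
cmd 2: advance +14 → t=30, phase=(7,19,13,1) → FL=S FR=W RL=W RR=S
cmd 3: advance +12 → t=42, phase=(19,7,1,13) → FL=W FR=S RL=S RR=W
cmd 4: advance +6 → t=48, phase=(1,13,7,19) → FL=S FR=W RL=S RR=W
cmd 5: advance +1 → t=49, phase=(2,14,8,20) → FL=S FR=W RL=S RR=W
cmd 6: advance +23 → t=72, phase=(1,13,7,19) → FL=S FR=W RL=S RR=W
cmd 7: advance +14 → t=86, phase=(15,3,21,9) → FL=W FR=S RL=W RR=S

after cmd 1 (t=16): FL=W FR=S RL=W RR=S
after cmd 2 (t=30): FL=S FR=W RL=W RR=S
after cmd 3 (t=42): FL=W FR=S RL=S RR=W
after cmd 4 (t=48): FL=S FR=W RL=S RR=W
after cmd 5 (t=49): FL=S FR=W RL=S RR=W
after cmd 6 (t=72): FL=S FR=W RL=S RR=W
after cmd 7 (t=86): FL=W FR=S RL=W RR=S


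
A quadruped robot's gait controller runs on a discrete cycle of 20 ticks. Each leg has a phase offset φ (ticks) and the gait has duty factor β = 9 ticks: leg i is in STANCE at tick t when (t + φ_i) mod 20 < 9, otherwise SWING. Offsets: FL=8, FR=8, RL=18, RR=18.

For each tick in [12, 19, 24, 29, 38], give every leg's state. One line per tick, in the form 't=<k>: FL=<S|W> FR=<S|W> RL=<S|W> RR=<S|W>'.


t=12: FL=S FR=S RL=W RR=W
t=19: FL=S FR=S RL=W RR=W
t=24: FL=W FR=W RL=S RR=S
t=29: FL=W FR=W RL=S RR=S
t=38: FL=S FR=S RL=W RR=W

t=12: phase=(0,0,10,10) vs β=9 → FL=S FR=S RL=W RR=W
t=19: phase=(7,7,17,17) vs β=9 → FL=S FR=S RL=W RR=W
t=24: phase=(12,12,2,2) vs β=9 → FL=W FR=W RL=S RR=S
t=29: phase=(17,17,7,7) vs β=9 → FL=W FR=W RL=S RR=S
t=38: phase=(6,6,16,16) vs β=9 → FL=S FR=S RL=W RR=W


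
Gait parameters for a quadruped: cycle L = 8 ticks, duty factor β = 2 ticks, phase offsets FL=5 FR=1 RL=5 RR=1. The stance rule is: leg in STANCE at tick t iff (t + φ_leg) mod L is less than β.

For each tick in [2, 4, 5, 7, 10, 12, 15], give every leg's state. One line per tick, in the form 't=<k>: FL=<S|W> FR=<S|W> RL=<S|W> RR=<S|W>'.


t=2: phase=(7,3,7,3) vs β=2 → FL=W FR=W RL=W RR=W
t=4: phase=(1,5,1,5) vs β=2 → FL=S FR=W RL=S RR=W
t=5: phase=(2,6,2,6) vs β=2 → FL=W FR=W RL=W RR=W
t=7: phase=(4,0,4,0) vs β=2 → FL=W FR=S RL=W RR=S
t=10: phase=(7,3,7,3) vs β=2 → FL=W FR=W RL=W RR=W
t=12: phase=(1,5,1,5) vs β=2 → FL=S FR=W RL=S RR=W
t=15: phase=(4,0,4,0) vs β=2 → FL=W FR=S RL=W RR=S

t=2: FL=W FR=W RL=W RR=W
t=4: FL=S FR=W RL=S RR=W
t=5: FL=W FR=W RL=W RR=W
t=7: FL=W FR=S RL=W RR=S
t=10: FL=W FR=W RL=W RR=W
t=12: FL=S FR=W RL=S RR=W
t=15: FL=W FR=S RL=W RR=S


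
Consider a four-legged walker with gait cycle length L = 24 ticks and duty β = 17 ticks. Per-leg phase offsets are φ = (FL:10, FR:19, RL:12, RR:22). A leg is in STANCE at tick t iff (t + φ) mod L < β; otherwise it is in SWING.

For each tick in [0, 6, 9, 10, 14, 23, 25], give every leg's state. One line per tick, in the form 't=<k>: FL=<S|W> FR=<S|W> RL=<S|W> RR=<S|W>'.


t=0: phase=(10,19,12,22) vs β=17 → FL=S FR=W RL=S RR=W
t=6: phase=(16,1,18,4) vs β=17 → FL=S FR=S RL=W RR=S
t=9: phase=(19,4,21,7) vs β=17 → FL=W FR=S RL=W RR=S
t=10: phase=(20,5,22,8) vs β=17 → FL=W FR=S RL=W RR=S
t=14: phase=(0,9,2,12) vs β=17 → FL=S FR=S RL=S RR=S
t=23: phase=(9,18,11,21) vs β=17 → FL=S FR=W RL=S RR=W
t=25: phase=(11,20,13,23) vs β=17 → FL=S FR=W RL=S RR=W

t=0: FL=S FR=W RL=S RR=W
t=6: FL=S FR=S RL=W RR=S
t=9: FL=W FR=S RL=W RR=S
t=10: FL=W FR=S RL=W RR=S
t=14: FL=S FR=S RL=S RR=S
t=23: FL=S FR=W RL=S RR=W
t=25: FL=S FR=W RL=S RR=W


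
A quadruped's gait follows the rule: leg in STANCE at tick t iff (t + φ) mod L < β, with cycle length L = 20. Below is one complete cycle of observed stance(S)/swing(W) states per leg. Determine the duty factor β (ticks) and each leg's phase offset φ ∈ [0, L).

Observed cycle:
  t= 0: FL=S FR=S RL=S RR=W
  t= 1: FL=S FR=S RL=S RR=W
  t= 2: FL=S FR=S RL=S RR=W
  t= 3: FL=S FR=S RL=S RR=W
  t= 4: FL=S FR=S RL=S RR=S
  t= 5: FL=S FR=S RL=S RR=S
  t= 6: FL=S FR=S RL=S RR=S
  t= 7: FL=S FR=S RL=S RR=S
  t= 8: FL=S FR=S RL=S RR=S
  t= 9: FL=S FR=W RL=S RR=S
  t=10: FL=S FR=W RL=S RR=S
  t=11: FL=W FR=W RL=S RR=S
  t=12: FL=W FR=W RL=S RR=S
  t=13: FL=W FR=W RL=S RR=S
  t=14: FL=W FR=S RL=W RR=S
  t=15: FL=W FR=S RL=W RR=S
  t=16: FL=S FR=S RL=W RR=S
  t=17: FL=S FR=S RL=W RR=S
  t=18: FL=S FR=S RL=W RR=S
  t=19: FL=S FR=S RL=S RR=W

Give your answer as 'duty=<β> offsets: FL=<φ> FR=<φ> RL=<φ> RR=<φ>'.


duty β = stance ticks per leg = 15
FL: stance ticks = 15; W→S at t=16 → φ=4
FR: stance ticks = 15; W→S at t=14 → φ=6
RL: stance ticks = 15; W→S at t=19 → φ=1
RR: stance ticks = 15; W→S at t=4 → φ=16

duty=15 offsets: FL=4 FR=6 RL=1 RR=16


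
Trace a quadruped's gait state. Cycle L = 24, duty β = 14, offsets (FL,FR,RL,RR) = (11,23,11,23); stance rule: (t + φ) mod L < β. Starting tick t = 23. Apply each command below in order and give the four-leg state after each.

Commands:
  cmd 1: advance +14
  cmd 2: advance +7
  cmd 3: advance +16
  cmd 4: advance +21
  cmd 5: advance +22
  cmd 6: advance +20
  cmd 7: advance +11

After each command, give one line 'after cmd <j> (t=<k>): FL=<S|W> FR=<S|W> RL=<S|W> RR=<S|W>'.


start t=23: FL=S FR=W RL=S RR=W
cmd 1: advance +14 → t=37, phase=(0,12,0,12) → FL=S FR=S RL=S RR=S
cmd 2: advance +7 → t=44, phase=(7,19,7,19) → FL=S FR=W RL=S RR=W
cmd 3: advance +16 → t=60, phase=(23,11,23,11) → FL=W FR=S RL=W RR=S
cmd 4: advance +21 → t=81, phase=(20,8,20,8) → FL=W FR=S RL=W RR=S
cmd 5: advance +22 → t=103, phase=(18,6,18,6) → FL=W FR=S RL=W RR=S
cmd 6: advance +20 → t=123, phase=(14,2,14,2) → FL=W FR=S RL=W RR=S
cmd 7: advance +11 → t=134, phase=(1,13,1,13) → FL=S FR=S RL=S RR=S

after cmd 1 (t=37): FL=S FR=S RL=S RR=S
after cmd 2 (t=44): FL=S FR=W RL=S RR=W
after cmd 3 (t=60): FL=W FR=S RL=W RR=S
after cmd 4 (t=81): FL=W FR=S RL=W RR=S
after cmd 5 (t=103): FL=W FR=S RL=W RR=S
after cmd 6 (t=123): FL=W FR=S RL=W RR=S
after cmd 7 (t=134): FL=S FR=S RL=S RR=S


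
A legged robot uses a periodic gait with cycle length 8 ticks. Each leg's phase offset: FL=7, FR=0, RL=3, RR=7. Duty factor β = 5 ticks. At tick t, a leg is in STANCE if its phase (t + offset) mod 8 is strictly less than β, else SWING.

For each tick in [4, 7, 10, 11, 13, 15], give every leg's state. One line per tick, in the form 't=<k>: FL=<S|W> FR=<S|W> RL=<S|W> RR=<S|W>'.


t=4: FL=S FR=S RL=W RR=S
t=7: FL=W FR=W RL=S RR=W
t=10: FL=S FR=S RL=W RR=S
t=11: FL=S FR=S RL=W RR=S
t=13: FL=S FR=W RL=S RR=S
t=15: FL=W FR=W RL=S RR=W

t=4: phase=(3,4,7,3) vs β=5 → FL=S FR=S RL=W RR=S
t=7: phase=(6,7,2,6) vs β=5 → FL=W FR=W RL=S RR=W
t=10: phase=(1,2,5,1) vs β=5 → FL=S FR=S RL=W RR=S
t=11: phase=(2,3,6,2) vs β=5 → FL=S FR=S RL=W RR=S
t=13: phase=(4,5,0,4) vs β=5 → FL=S FR=W RL=S RR=S
t=15: phase=(6,7,2,6) vs β=5 → FL=W FR=W RL=S RR=W


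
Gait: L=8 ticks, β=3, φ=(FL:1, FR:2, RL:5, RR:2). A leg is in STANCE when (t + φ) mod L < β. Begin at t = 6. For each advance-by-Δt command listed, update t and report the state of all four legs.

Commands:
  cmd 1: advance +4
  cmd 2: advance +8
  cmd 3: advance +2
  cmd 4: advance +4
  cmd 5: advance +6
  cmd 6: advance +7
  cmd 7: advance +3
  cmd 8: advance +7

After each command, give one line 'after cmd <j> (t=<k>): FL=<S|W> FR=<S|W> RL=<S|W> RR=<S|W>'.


start t=6: FL=W FR=S RL=W RR=S
cmd 1: advance +4 → t=10, phase=(3,4,7,4) → FL=W FR=W RL=W RR=W
cmd 2: advance +8 → t=18, phase=(3,4,7,4) → FL=W FR=W RL=W RR=W
cmd 3: advance +2 → t=20, phase=(5,6,1,6) → FL=W FR=W RL=S RR=W
cmd 4: advance +4 → t=24, phase=(1,2,5,2) → FL=S FR=S RL=W RR=S
cmd 5: advance +6 → t=30, phase=(7,0,3,0) → FL=W FR=S RL=W RR=S
cmd 6: advance +7 → t=37, phase=(6,7,2,7) → FL=W FR=W RL=S RR=W
cmd 7: advance +3 → t=40, phase=(1,2,5,2) → FL=S FR=S RL=W RR=S
cmd 8: advance +7 → t=47, phase=(0,1,4,1) → FL=S FR=S RL=W RR=S

after cmd 1 (t=10): FL=W FR=W RL=W RR=W
after cmd 2 (t=18): FL=W FR=W RL=W RR=W
after cmd 3 (t=20): FL=W FR=W RL=S RR=W
after cmd 4 (t=24): FL=S FR=S RL=W RR=S
after cmd 5 (t=30): FL=W FR=S RL=W RR=S
after cmd 6 (t=37): FL=W FR=W RL=S RR=W
after cmd 7 (t=40): FL=S FR=S RL=W RR=S
after cmd 8 (t=47): FL=S FR=S RL=W RR=S


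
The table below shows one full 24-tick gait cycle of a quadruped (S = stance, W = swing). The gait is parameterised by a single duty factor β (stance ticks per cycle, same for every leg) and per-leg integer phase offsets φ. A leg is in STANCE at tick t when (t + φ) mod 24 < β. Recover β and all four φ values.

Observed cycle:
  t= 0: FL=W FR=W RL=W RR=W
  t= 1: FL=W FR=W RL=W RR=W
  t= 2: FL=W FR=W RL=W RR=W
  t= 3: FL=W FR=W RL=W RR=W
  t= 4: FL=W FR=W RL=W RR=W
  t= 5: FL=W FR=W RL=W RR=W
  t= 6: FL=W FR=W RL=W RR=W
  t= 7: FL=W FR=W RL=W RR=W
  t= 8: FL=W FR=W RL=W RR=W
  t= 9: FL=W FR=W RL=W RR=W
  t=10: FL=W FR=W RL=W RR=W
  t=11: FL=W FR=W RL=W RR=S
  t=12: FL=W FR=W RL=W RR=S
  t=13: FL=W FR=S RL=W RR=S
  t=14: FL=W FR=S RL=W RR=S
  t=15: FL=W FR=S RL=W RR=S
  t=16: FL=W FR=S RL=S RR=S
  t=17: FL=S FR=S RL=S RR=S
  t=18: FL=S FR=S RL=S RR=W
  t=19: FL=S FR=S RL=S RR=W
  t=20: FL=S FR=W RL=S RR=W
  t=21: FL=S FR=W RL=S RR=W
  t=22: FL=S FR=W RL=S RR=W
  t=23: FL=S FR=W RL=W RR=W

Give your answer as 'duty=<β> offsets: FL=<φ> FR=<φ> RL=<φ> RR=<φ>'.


duty=7 offsets: FL=7 FR=11 RL=8 RR=13

duty β = stance ticks per leg = 7
FL: stance ticks = 7; W→S at t=17 → φ=7
FR: stance ticks = 7; W→S at t=13 → φ=11
RL: stance ticks = 7; W→S at t=16 → φ=8
RR: stance ticks = 7; W→S at t=11 → φ=13


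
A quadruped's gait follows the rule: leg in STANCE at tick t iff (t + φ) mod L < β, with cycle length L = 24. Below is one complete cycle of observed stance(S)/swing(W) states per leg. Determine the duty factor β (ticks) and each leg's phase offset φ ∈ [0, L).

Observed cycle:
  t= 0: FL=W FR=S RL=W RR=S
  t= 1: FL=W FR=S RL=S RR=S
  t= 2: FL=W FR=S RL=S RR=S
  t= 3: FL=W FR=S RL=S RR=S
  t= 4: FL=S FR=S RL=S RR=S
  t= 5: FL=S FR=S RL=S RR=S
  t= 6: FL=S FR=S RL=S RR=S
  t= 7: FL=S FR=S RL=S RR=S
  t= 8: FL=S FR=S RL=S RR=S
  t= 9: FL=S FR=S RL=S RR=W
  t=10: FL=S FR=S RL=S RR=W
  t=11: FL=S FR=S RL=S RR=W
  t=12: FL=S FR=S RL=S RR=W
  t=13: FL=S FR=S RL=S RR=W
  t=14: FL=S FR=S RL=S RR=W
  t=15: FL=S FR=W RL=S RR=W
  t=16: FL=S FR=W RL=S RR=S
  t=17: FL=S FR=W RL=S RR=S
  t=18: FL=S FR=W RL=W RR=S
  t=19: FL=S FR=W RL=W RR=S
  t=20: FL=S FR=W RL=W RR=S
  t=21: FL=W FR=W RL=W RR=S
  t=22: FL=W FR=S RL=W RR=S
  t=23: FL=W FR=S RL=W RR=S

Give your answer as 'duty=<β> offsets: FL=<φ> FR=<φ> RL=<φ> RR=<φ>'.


duty β = stance ticks per leg = 17
FL: stance ticks = 17; W→S at t=4 → φ=20
FR: stance ticks = 17; W→S at t=22 → φ=2
RL: stance ticks = 17; W→S at t=1 → φ=23
RR: stance ticks = 17; W→S at t=16 → φ=8

duty=17 offsets: FL=20 FR=2 RL=23 RR=8


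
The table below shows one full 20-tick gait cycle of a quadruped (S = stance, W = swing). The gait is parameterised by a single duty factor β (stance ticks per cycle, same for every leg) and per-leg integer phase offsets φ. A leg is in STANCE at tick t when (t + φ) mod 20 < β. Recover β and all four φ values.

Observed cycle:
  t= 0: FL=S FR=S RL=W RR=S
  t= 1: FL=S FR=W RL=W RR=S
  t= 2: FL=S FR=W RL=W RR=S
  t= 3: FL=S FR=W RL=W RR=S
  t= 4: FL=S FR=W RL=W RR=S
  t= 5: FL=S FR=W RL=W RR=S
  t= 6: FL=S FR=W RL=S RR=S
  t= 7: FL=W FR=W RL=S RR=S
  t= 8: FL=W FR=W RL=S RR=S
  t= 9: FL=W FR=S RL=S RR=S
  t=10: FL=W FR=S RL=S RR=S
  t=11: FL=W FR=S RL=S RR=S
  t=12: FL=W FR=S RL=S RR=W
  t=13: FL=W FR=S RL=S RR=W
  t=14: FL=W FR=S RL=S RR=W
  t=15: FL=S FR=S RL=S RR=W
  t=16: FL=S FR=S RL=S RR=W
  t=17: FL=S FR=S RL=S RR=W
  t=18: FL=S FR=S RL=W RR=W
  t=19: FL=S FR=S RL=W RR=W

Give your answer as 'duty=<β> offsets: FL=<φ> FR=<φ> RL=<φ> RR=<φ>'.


duty β = stance ticks per leg = 12
FL: stance ticks = 12; W→S at t=15 → φ=5
FR: stance ticks = 12; W→S at t=9 → φ=11
RL: stance ticks = 12; W→S at t=6 → φ=14
RR: stance ticks = 12; W→S at t=0 → φ=0

duty=12 offsets: FL=5 FR=11 RL=14 RR=0


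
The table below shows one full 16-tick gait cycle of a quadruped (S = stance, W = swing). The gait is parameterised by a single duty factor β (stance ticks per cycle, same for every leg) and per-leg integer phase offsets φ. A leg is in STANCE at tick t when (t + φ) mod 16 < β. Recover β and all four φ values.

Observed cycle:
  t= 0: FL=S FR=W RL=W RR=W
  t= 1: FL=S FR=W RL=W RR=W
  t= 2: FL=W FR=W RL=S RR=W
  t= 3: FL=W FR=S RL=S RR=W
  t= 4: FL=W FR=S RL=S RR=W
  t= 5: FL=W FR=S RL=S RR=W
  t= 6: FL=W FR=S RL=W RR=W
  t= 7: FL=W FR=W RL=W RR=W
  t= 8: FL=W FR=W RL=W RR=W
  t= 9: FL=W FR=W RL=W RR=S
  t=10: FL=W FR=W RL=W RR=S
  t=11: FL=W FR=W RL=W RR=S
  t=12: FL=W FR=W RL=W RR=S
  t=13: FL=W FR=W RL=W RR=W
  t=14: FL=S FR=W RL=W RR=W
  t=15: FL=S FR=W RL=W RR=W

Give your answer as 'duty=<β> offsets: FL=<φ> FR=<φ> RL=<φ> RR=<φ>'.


duty β = stance ticks per leg = 4
FL: stance ticks = 4; W→S at t=14 → φ=2
FR: stance ticks = 4; W→S at t=3 → φ=13
RL: stance ticks = 4; W→S at t=2 → φ=14
RR: stance ticks = 4; W→S at t=9 → φ=7

duty=4 offsets: FL=2 FR=13 RL=14 RR=7


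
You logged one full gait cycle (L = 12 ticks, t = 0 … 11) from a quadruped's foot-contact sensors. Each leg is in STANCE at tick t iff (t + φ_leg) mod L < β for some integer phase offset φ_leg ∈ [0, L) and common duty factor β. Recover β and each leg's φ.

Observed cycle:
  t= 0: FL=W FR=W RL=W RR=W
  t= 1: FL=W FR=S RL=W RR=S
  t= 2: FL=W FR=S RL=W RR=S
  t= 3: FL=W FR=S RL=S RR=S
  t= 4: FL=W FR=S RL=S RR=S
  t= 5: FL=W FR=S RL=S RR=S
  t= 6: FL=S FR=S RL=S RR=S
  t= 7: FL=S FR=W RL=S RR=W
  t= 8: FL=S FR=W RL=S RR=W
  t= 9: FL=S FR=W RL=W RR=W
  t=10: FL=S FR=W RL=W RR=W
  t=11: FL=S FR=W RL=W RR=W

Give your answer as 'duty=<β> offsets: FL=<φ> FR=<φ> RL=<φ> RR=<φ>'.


duty=6 offsets: FL=6 FR=11 RL=9 RR=11

duty β = stance ticks per leg = 6
FL: stance ticks = 6; W→S at t=6 → φ=6
FR: stance ticks = 6; W→S at t=1 → φ=11
RL: stance ticks = 6; W→S at t=3 → φ=9
RR: stance ticks = 6; W→S at t=1 → φ=11


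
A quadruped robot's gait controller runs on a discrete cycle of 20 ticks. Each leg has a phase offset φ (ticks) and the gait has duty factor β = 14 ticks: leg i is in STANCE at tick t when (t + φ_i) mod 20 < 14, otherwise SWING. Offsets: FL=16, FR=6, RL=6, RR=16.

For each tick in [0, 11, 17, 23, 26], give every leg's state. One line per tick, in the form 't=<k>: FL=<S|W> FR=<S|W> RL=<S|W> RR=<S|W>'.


t=0: phase=(16,6,6,16) vs β=14 → FL=W FR=S RL=S RR=W
t=11: phase=(7,17,17,7) vs β=14 → FL=S FR=W RL=W RR=S
t=17: phase=(13,3,3,13) vs β=14 → FL=S FR=S RL=S RR=S
t=23: phase=(19,9,9,19) vs β=14 → FL=W FR=S RL=S RR=W
t=26: phase=(2,12,12,2) vs β=14 → FL=S FR=S RL=S RR=S

t=0: FL=W FR=S RL=S RR=W
t=11: FL=S FR=W RL=W RR=S
t=17: FL=S FR=S RL=S RR=S
t=23: FL=W FR=S RL=S RR=W
t=26: FL=S FR=S RL=S RR=S


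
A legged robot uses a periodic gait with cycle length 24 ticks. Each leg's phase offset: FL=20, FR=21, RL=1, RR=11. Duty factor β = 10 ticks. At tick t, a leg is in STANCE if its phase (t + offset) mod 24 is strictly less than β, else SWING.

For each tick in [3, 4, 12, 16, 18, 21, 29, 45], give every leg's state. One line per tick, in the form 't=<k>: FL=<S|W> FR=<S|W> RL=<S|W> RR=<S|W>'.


t=3: FL=W FR=S RL=S RR=W
t=4: FL=S FR=S RL=S RR=W
t=12: FL=S FR=S RL=W RR=W
t=16: FL=W FR=W RL=W RR=S
t=18: FL=W FR=W RL=W RR=S
t=21: FL=W FR=W RL=W RR=S
t=29: FL=S FR=S RL=S RR=W
t=45: FL=W FR=W RL=W RR=S

t=3: phase=(23,0,4,14) vs β=10 → FL=W FR=S RL=S RR=W
t=4: phase=(0,1,5,15) vs β=10 → FL=S FR=S RL=S RR=W
t=12: phase=(8,9,13,23) vs β=10 → FL=S FR=S RL=W RR=W
t=16: phase=(12,13,17,3) vs β=10 → FL=W FR=W RL=W RR=S
t=18: phase=(14,15,19,5) vs β=10 → FL=W FR=W RL=W RR=S
t=21: phase=(17,18,22,8) vs β=10 → FL=W FR=W RL=W RR=S
t=29: phase=(1,2,6,16) vs β=10 → FL=S FR=S RL=S RR=W
t=45: phase=(17,18,22,8) vs β=10 → FL=W FR=W RL=W RR=S


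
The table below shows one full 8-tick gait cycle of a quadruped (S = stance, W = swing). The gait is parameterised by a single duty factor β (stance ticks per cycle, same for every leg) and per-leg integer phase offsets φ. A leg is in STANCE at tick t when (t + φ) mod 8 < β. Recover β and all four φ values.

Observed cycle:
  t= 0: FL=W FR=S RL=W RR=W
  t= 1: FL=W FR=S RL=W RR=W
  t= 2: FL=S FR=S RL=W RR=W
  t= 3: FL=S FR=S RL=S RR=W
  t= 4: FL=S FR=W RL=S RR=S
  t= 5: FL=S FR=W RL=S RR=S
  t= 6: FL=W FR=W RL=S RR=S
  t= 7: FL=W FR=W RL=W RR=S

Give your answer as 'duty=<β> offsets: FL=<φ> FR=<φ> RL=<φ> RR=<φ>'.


duty β = stance ticks per leg = 4
FL: stance ticks = 4; W→S at t=2 → φ=6
FR: stance ticks = 4; W→S at t=0 → φ=0
RL: stance ticks = 4; W→S at t=3 → φ=5
RR: stance ticks = 4; W→S at t=4 → φ=4

duty=4 offsets: FL=6 FR=0 RL=5 RR=4


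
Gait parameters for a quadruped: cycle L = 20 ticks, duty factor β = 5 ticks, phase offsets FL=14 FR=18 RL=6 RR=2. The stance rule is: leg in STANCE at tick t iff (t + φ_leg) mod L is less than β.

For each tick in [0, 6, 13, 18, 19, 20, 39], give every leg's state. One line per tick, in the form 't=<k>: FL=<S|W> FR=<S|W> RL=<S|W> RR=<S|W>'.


t=0: phase=(14,18,6,2) vs β=5 → FL=W FR=W RL=W RR=S
t=6: phase=(0,4,12,8) vs β=5 → FL=S FR=S RL=W RR=W
t=13: phase=(7,11,19,15) vs β=5 → FL=W FR=W RL=W RR=W
t=18: phase=(12,16,4,0) vs β=5 → FL=W FR=W RL=S RR=S
t=19: phase=(13,17,5,1) vs β=5 → FL=W FR=W RL=W RR=S
t=20: phase=(14,18,6,2) vs β=5 → FL=W FR=W RL=W RR=S
t=39: phase=(13,17,5,1) vs β=5 → FL=W FR=W RL=W RR=S

t=0: FL=W FR=W RL=W RR=S
t=6: FL=S FR=S RL=W RR=W
t=13: FL=W FR=W RL=W RR=W
t=18: FL=W FR=W RL=S RR=S
t=19: FL=W FR=W RL=W RR=S
t=20: FL=W FR=W RL=W RR=S
t=39: FL=W FR=W RL=W RR=S


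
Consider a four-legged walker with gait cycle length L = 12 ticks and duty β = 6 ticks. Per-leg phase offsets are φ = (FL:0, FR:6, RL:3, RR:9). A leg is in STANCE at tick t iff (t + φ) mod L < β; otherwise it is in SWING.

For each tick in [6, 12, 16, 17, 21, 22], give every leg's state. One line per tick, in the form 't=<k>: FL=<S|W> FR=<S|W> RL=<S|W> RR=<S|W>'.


t=6: FL=W FR=S RL=W RR=S
t=12: FL=S FR=W RL=S RR=W
t=16: FL=S FR=W RL=W RR=S
t=17: FL=S FR=W RL=W RR=S
t=21: FL=W FR=S RL=S RR=W
t=22: FL=W FR=S RL=S RR=W

t=6: phase=(6,0,9,3) vs β=6 → FL=W FR=S RL=W RR=S
t=12: phase=(0,6,3,9) vs β=6 → FL=S FR=W RL=S RR=W
t=16: phase=(4,10,7,1) vs β=6 → FL=S FR=W RL=W RR=S
t=17: phase=(5,11,8,2) vs β=6 → FL=S FR=W RL=W RR=S
t=21: phase=(9,3,0,6) vs β=6 → FL=W FR=S RL=S RR=W
t=22: phase=(10,4,1,7) vs β=6 → FL=W FR=S RL=S RR=W


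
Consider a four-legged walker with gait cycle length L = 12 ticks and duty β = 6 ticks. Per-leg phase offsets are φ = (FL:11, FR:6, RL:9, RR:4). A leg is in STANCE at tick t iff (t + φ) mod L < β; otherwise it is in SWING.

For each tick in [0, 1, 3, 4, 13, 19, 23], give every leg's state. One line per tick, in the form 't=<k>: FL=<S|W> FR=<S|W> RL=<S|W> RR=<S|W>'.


t=0: FL=W FR=W RL=W RR=S
t=1: FL=S FR=W RL=W RR=S
t=3: FL=S FR=W RL=S RR=W
t=4: FL=S FR=W RL=S RR=W
t=13: FL=S FR=W RL=W RR=S
t=19: FL=W FR=S RL=S RR=W
t=23: FL=W FR=S RL=W RR=S

t=0: phase=(11,6,9,4) vs β=6 → FL=W FR=W RL=W RR=S
t=1: phase=(0,7,10,5) vs β=6 → FL=S FR=W RL=W RR=S
t=3: phase=(2,9,0,7) vs β=6 → FL=S FR=W RL=S RR=W
t=4: phase=(3,10,1,8) vs β=6 → FL=S FR=W RL=S RR=W
t=13: phase=(0,7,10,5) vs β=6 → FL=S FR=W RL=W RR=S
t=19: phase=(6,1,4,11) vs β=6 → FL=W FR=S RL=S RR=W
t=23: phase=(10,5,8,3) vs β=6 → FL=W FR=S RL=W RR=S


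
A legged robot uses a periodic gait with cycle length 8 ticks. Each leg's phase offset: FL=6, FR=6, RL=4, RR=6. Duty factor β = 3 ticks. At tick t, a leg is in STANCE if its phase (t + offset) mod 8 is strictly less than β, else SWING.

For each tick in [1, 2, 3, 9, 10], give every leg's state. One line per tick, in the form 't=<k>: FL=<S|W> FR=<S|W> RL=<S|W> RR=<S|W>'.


t=1: FL=W FR=W RL=W RR=W
t=2: FL=S FR=S RL=W RR=S
t=3: FL=S FR=S RL=W RR=S
t=9: FL=W FR=W RL=W RR=W
t=10: FL=S FR=S RL=W RR=S

t=1: phase=(7,7,5,7) vs β=3 → FL=W FR=W RL=W RR=W
t=2: phase=(0,0,6,0) vs β=3 → FL=S FR=S RL=W RR=S
t=3: phase=(1,1,7,1) vs β=3 → FL=S FR=S RL=W RR=S
t=9: phase=(7,7,5,7) vs β=3 → FL=W FR=W RL=W RR=W
t=10: phase=(0,0,6,0) vs β=3 → FL=S FR=S RL=W RR=S


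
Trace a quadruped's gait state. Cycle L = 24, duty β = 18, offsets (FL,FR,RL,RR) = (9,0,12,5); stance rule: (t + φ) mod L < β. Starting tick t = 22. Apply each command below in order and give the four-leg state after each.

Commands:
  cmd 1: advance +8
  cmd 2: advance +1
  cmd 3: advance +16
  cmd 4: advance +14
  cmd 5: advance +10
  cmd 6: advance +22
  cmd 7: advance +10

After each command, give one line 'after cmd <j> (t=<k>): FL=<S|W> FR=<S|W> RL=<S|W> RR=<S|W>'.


after cmd 1 (t=30): FL=S FR=S RL=W RR=S
after cmd 2 (t=31): FL=S FR=S RL=W RR=S
after cmd 3 (t=47): FL=S FR=W RL=S RR=S
after cmd 4 (t=61): FL=W FR=S RL=S RR=W
after cmd 5 (t=71): FL=S FR=W RL=S RR=S
after cmd 6 (t=93): FL=S FR=W RL=S RR=S
after cmd 7 (t=103): FL=S FR=S RL=W RR=S

start t=22: FL=S FR=W RL=S RR=S
cmd 1: advance +8 → t=30, phase=(15,6,18,11) → FL=S FR=S RL=W RR=S
cmd 2: advance +1 → t=31, phase=(16,7,19,12) → FL=S FR=S RL=W RR=S
cmd 3: advance +16 → t=47, phase=(8,23,11,4) → FL=S FR=W RL=S RR=S
cmd 4: advance +14 → t=61, phase=(22,13,1,18) → FL=W FR=S RL=S RR=W
cmd 5: advance +10 → t=71, phase=(8,23,11,4) → FL=S FR=W RL=S RR=S
cmd 6: advance +22 → t=93, phase=(6,21,9,2) → FL=S FR=W RL=S RR=S
cmd 7: advance +10 → t=103, phase=(16,7,19,12) → FL=S FR=S RL=W RR=S


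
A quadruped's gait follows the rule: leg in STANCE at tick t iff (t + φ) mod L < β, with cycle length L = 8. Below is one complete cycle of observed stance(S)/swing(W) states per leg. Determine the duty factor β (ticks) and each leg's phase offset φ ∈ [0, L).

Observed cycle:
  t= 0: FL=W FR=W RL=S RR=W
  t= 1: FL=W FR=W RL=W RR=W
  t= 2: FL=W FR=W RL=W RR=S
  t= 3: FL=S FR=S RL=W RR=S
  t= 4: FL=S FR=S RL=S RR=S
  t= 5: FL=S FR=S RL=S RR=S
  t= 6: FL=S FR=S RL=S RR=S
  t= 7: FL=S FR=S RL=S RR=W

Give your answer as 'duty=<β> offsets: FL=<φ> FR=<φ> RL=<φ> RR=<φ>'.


duty β = stance ticks per leg = 5
FL: stance ticks = 5; W→S at t=3 → φ=5
FR: stance ticks = 5; W→S at t=3 → φ=5
RL: stance ticks = 5; W→S at t=4 → φ=4
RR: stance ticks = 5; W→S at t=2 → φ=6

duty=5 offsets: FL=5 FR=5 RL=4 RR=6


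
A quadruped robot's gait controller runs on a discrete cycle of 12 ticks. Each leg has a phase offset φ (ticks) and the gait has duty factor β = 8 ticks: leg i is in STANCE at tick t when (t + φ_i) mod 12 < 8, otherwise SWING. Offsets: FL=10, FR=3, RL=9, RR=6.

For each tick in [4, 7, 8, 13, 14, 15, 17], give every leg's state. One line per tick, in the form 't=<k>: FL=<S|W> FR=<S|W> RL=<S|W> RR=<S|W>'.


t=4: FL=S FR=S RL=S RR=W
t=7: FL=S FR=W RL=S RR=S
t=8: FL=S FR=W RL=S RR=S
t=13: FL=W FR=S RL=W RR=S
t=14: FL=S FR=S RL=W RR=W
t=15: FL=S FR=S RL=S RR=W
t=17: FL=S FR=W RL=S RR=W

t=4: phase=(2,7,1,10) vs β=8 → FL=S FR=S RL=S RR=W
t=7: phase=(5,10,4,1) vs β=8 → FL=S FR=W RL=S RR=S
t=8: phase=(6,11,5,2) vs β=8 → FL=S FR=W RL=S RR=S
t=13: phase=(11,4,10,7) vs β=8 → FL=W FR=S RL=W RR=S
t=14: phase=(0,5,11,8) vs β=8 → FL=S FR=S RL=W RR=W
t=15: phase=(1,6,0,9) vs β=8 → FL=S FR=S RL=S RR=W
t=17: phase=(3,8,2,11) vs β=8 → FL=S FR=W RL=S RR=W


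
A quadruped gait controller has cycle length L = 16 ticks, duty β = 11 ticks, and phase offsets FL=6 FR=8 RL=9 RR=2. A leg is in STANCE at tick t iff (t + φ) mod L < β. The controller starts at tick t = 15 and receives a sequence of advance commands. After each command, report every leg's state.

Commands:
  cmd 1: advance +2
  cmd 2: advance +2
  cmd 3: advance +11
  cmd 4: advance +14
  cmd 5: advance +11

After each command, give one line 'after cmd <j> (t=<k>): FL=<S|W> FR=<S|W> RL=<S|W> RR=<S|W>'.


start t=15: FL=S FR=S RL=S RR=S
cmd 1: advance +2 → t=17, phase=(7,9,10,3) → FL=S FR=S RL=S RR=S
cmd 2: advance +2 → t=19, phase=(9,11,12,5) → FL=S FR=W RL=W RR=S
cmd 3: advance +11 → t=30, phase=(4,6,7,0) → FL=S FR=S RL=S RR=S
cmd 4: advance +14 → t=44, phase=(2,4,5,14) → FL=S FR=S RL=S RR=W
cmd 5: advance +11 → t=55, phase=(13,15,0,9) → FL=W FR=W RL=S RR=S

after cmd 1 (t=17): FL=S FR=S RL=S RR=S
after cmd 2 (t=19): FL=S FR=W RL=W RR=S
after cmd 3 (t=30): FL=S FR=S RL=S RR=S
after cmd 4 (t=44): FL=S FR=S RL=S RR=W
after cmd 5 (t=55): FL=W FR=W RL=S RR=S


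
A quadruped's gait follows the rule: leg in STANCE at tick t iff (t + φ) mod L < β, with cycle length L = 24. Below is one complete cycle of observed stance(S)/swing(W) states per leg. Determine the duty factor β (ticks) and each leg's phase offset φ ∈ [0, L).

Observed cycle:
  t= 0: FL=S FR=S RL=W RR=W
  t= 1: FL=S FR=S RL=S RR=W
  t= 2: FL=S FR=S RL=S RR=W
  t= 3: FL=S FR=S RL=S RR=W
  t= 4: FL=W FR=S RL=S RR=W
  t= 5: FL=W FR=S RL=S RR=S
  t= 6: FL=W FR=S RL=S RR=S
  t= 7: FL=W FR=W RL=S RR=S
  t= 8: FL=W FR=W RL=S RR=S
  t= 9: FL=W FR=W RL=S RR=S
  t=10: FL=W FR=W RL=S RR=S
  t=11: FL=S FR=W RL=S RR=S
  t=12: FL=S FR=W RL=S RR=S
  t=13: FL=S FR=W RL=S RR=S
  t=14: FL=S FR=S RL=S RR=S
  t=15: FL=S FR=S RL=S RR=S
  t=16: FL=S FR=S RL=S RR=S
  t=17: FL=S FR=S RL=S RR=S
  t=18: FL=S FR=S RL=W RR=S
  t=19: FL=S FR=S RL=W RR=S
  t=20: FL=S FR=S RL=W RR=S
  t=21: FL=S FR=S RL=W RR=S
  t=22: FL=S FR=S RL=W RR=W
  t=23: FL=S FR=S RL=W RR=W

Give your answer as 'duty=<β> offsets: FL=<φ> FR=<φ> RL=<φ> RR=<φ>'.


duty β = stance ticks per leg = 17
FL: stance ticks = 17; W→S at t=11 → φ=13
FR: stance ticks = 17; W→S at t=14 → φ=10
RL: stance ticks = 17; W→S at t=1 → φ=23
RR: stance ticks = 17; W→S at t=5 → φ=19

duty=17 offsets: FL=13 FR=10 RL=23 RR=19


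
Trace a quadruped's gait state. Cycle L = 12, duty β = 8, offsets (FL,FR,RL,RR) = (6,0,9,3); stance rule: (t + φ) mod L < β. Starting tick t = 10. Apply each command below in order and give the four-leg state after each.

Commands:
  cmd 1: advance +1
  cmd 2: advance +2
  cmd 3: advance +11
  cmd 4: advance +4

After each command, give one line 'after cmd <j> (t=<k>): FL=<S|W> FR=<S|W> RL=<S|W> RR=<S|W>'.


start t=10: FL=S FR=W RL=S RR=S
cmd 1: advance +1 → t=11, phase=(5,11,8,2) → FL=S FR=W RL=W RR=S
cmd 2: advance +2 → t=13, phase=(7,1,10,4) → FL=S FR=S RL=W RR=S
cmd 3: advance +11 → t=24, phase=(6,0,9,3) → FL=S FR=S RL=W RR=S
cmd 4: advance +4 → t=28, phase=(10,4,1,7) → FL=W FR=S RL=S RR=S

after cmd 1 (t=11): FL=S FR=W RL=W RR=S
after cmd 2 (t=13): FL=S FR=S RL=W RR=S
after cmd 3 (t=24): FL=S FR=S RL=W RR=S
after cmd 4 (t=28): FL=W FR=S RL=S RR=S


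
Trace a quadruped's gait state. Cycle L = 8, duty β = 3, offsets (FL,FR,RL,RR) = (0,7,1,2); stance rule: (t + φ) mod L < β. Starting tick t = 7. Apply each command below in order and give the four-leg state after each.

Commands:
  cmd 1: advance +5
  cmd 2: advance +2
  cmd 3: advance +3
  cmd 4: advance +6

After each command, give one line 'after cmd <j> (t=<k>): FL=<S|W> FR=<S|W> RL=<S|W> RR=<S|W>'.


after cmd 1 (t=12): FL=W FR=W RL=W RR=W
after cmd 2 (t=14): FL=W FR=W RL=W RR=S
after cmd 3 (t=17): FL=S FR=S RL=S RR=W
after cmd 4 (t=23): FL=W FR=W RL=S RR=S

start t=7: FL=W FR=W RL=S RR=S
cmd 1: advance +5 → t=12, phase=(4,3,5,6) → FL=W FR=W RL=W RR=W
cmd 2: advance +2 → t=14, phase=(6,5,7,0) → FL=W FR=W RL=W RR=S
cmd 3: advance +3 → t=17, phase=(1,0,2,3) → FL=S FR=S RL=S RR=W
cmd 4: advance +6 → t=23, phase=(7,6,0,1) → FL=W FR=W RL=S RR=S


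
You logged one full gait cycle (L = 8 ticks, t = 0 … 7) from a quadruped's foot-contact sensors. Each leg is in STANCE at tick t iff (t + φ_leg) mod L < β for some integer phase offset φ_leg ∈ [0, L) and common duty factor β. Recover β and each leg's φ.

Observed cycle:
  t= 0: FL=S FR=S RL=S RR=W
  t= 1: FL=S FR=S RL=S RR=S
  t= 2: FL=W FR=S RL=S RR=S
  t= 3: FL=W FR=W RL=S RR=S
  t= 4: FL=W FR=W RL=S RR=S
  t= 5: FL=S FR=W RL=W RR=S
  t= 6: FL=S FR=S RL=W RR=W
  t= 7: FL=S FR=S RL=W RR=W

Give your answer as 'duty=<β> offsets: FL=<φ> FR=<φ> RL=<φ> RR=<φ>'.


duty=5 offsets: FL=3 FR=2 RL=0 RR=7

duty β = stance ticks per leg = 5
FL: stance ticks = 5; W→S at t=5 → φ=3
FR: stance ticks = 5; W→S at t=6 → φ=2
RL: stance ticks = 5; W→S at t=0 → φ=0
RR: stance ticks = 5; W→S at t=1 → φ=7


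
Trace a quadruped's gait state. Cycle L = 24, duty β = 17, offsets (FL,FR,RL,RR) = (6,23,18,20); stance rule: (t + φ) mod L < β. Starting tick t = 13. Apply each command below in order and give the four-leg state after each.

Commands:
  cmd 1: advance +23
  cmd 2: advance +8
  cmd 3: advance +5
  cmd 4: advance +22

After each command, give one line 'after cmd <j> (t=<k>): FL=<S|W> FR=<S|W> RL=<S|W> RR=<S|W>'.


start t=13: FL=W FR=S RL=S RR=S
cmd 1: advance +23 → t=36, phase=(18,11,6,8) → FL=W FR=S RL=S RR=S
cmd 2: advance +8 → t=44, phase=(2,19,14,16) → FL=S FR=W RL=S RR=S
cmd 3: advance +5 → t=49, phase=(7,0,19,21) → FL=S FR=S RL=W RR=W
cmd 4: advance +22 → t=71, phase=(5,22,17,19) → FL=S FR=W RL=W RR=W

after cmd 1 (t=36): FL=W FR=S RL=S RR=S
after cmd 2 (t=44): FL=S FR=W RL=S RR=S
after cmd 3 (t=49): FL=S FR=S RL=W RR=W
after cmd 4 (t=71): FL=S FR=W RL=W RR=W


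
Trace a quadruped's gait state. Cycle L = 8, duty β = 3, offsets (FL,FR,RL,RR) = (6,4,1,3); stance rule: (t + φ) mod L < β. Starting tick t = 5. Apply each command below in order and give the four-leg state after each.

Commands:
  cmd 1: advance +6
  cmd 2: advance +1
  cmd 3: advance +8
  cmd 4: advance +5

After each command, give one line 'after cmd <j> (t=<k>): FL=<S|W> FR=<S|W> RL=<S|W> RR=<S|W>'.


start t=5: FL=W FR=S RL=W RR=S
cmd 1: advance +6 → t=11, phase=(1,7,4,6) → FL=S FR=W RL=W RR=W
cmd 2: advance +1 → t=12, phase=(2,0,5,7) → FL=S FR=S RL=W RR=W
cmd 3: advance +8 → t=20, phase=(2,0,5,7) → FL=S FR=S RL=W RR=W
cmd 4: advance +5 → t=25, phase=(7,5,2,4) → FL=W FR=W RL=S RR=W

after cmd 1 (t=11): FL=S FR=W RL=W RR=W
after cmd 2 (t=12): FL=S FR=S RL=W RR=W
after cmd 3 (t=20): FL=S FR=S RL=W RR=W
after cmd 4 (t=25): FL=W FR=W RL=S RR=W


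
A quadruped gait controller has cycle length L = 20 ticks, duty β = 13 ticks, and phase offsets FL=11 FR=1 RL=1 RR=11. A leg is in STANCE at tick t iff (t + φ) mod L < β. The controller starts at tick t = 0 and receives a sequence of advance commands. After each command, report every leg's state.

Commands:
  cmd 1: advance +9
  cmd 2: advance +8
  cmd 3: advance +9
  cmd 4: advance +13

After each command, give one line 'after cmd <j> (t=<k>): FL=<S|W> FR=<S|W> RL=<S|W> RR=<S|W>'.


after cmd 1 (t=9): FL=S FR=S RL=S RR=S
after cmd 2 (t=17): FL=S FR=W RL=W RR=S
after cmd 3 (t=26): FL=W FR=S RL=S RR=W
after cmd 4 (t=39): FL=S FR=S RL=S RR=S

start t=0: FL=S FR=S RL=S RR=S
cmd 1: advance +9 → t=9, phase=(0,10,10,0) → FL=S FR=S RL=S RR=S
cmd 2: advance +8 → t=17, phase=(8,18,18,8) → FL=S FR=W RL=W RR=S
cmd 3: advance +9 → t=26, phase=(17,7,7,17) → FL=W FR=S RL=S RR=W
cmd 4: advance +13 → t=39, phase=(10,0,0,10) → FL=S FR=S RL=S RR=S


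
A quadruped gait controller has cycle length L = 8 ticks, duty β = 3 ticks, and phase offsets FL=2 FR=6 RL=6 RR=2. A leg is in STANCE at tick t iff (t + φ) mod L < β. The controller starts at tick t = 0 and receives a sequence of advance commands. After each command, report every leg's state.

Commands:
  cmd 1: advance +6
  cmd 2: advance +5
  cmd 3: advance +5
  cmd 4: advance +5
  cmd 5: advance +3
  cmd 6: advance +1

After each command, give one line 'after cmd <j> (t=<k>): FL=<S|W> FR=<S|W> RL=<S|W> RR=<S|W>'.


start t=0: FL=S FR=W RL=W RR=S
cmd 1: advance +6 → t=6, phase=(0,4,4,0) → FL=S FR=W RL=W RR=S
cmd 2: advance +5 → t=11, phase=(5,1,1,5) → FL=W FR=S RL=S RR=W
cmd 3: advance +5 → t=16, phase=(2,6,6,2) → FL=S FR=W RL=W RR=S
cmd 4: advance +5 → t=21, phase=(7,3,3,7) → FL=W FR=W RL=W RR=W
cmd 5: advance +3 → t=24, phase=(2,6,6,2) → FL=S FR=W RL=W RR=S
cmd 6: advance +1 → t=25, phase=(3,7,7,3) → FL=W FR=W RL=W RR=W

after cmd 1 (t=6): FL=S FR=W RL=W RR=S
after cmd 2 (t=11): FL=W FR=S RL=S RR=W
after cmd 3 (t=16): FL=S FR=W RL=W RR=S
after cmd 4 (t=21): FL=W FR=W RL=W RR=W
after cmd 5 (t=24): FL=S FR=W RL=W RR=S
after cmd 6 (t=25): FL=W FR=W RL=W RR=W


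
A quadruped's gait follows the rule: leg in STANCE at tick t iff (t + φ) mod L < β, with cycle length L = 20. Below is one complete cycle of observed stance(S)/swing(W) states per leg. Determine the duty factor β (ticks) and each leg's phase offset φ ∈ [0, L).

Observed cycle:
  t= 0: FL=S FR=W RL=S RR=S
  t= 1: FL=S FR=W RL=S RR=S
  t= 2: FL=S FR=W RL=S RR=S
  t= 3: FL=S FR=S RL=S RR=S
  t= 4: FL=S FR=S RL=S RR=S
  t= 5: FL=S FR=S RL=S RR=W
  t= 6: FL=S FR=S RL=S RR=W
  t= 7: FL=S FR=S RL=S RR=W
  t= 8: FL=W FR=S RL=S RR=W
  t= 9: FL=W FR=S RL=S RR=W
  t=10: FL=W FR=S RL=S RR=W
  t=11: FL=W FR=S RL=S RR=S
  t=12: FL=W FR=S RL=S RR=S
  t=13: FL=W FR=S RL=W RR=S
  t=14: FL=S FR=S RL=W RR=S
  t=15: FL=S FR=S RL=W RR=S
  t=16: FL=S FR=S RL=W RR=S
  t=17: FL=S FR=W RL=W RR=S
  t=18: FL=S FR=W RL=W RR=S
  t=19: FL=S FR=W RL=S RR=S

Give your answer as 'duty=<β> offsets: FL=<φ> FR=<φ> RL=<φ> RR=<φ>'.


duty β = stance ticks per leg = 14
FL: stance ticks = 14; W→S at t=14 → φ=6
FR: stance ticks = 14; W→S at t=3 → φ=17
RL: stance ticks = 14; W→S at t=19 → φ=1
RR: stance ticks = 14; W→S at t=11 → φ=9

duty=14 offsets: FL=6 FR=17 RL=1 RR=9
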